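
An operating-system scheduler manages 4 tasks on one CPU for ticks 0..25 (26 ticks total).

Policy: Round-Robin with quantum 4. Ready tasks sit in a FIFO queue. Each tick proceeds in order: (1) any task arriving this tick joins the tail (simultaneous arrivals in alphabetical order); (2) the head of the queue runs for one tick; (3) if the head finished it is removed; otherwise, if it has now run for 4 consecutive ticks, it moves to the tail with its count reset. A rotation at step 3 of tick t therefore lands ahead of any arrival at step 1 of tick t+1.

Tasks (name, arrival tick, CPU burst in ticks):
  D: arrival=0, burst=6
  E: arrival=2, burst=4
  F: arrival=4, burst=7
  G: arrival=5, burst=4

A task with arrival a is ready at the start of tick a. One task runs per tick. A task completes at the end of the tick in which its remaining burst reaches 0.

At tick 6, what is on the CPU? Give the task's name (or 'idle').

t=0: queue=[D] q_used=0 → run D
t=1: queue=[D] q_used=1 → run D
t=2: queue=[D,E] q_used=2 → run D
t=3: queue=[D,E] q_used=3 → run D
t=4: queue=[E,D,F] q_used=0 → run E
t=5: queue=[E,D,F,G] q_used=1 → run E
t=6: queue=[E,D,F,G] q_used=2 → run E
t=7: queue=[E,D,F,G] q_used=3 → run E
t=8: queue=[D,F,G] q_used=0 → run D
t=9: queue=[D,F,G] q_used=1 → run D
t=10: queue=[F,G] q_used=0 → run F
t=11: queue=[F,G] q_used=1 → run F
t=12: queue=[F,G] q_used=2 → run F
t=13: queue=[F,G] q_used=3 → run F
t=14: queue=[G,F] q_used=0 → run G
t=15: queue=[G,F] q_used=1 → run G
t=16: queue=[G,F] q_used=2 → run G
t=17: queue=[G,F] q_used=3 → run G
t=18: queue=[F] q_used=0 → run F
t=19: queue=[F] q_used=1 → run F
t=20: queue=[F] q_used=2 → run F
t=21: (idle)
t=22: (idle)
t=23: (idle)
t=24: (idle)
t=25: (idle)

running at tick 6 = E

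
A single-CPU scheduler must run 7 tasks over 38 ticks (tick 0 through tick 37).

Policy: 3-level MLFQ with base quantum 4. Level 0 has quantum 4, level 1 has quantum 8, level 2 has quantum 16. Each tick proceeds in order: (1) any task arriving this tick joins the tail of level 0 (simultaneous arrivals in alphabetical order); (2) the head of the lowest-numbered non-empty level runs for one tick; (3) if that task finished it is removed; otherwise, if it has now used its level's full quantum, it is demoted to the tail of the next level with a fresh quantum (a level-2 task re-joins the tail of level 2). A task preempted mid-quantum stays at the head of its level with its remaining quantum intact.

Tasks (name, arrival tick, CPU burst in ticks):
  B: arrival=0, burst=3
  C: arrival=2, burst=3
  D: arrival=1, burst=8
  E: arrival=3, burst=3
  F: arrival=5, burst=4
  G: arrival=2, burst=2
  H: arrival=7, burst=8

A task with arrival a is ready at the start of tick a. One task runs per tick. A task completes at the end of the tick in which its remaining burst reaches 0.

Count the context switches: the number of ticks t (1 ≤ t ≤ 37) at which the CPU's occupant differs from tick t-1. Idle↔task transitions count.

t=0: L0/L1/L2 = B/-/- → run B
t=1: L0/L1/L2 = BD/-/- → run B
t=2: L0/L1/L2 = BDCG/-/- → run B
t=3: L0/L1/L2 = DCGE/-/- → run D
t=4: L0/L1/L2 = DCGE/-/- → run D
t=5: L0/L1/L2 = DCGEF/-/- → run D
t=6: L0/L1/L2 = DCGEF/-/- → run D
t=7: L0/L1/L2 = CGEFH/D/- → run C
t=8: L0/L1/L2 = CGEFH/D/- → run C
t=9: L0/L1/L2 = CGEFH/D/- → run C
t=10: L0/L1/L2 = GEFH/D/- → run G
t=11: L0/L1/L2 = GEFH/D/- → run G
t=12: L0/L1/L2 = EFH/D/- → run E
t=13: L0/L1/L2 = EFH/D/- → run E
t=14: L0/L1/L2 = EFH/D/- → run E
t=15: L0/L1/L2 = FH/D/- → run F
t=16: L0/L1/L2 = FH/D/- → run F
t=17: L0/L1/L2 = FH/D/- → run F
t=18: L0/L1/L2 = FH/D/- → run F
t=19: L0/L1/L2 = H/D/- → run H
t=20: L0/L1/L2 = H/D/- → run H
t=21: L0/L1/L2 = H/D/- → run H
t=22: L0/L1/L2 = H/D/- → run H
t=23: L0/L1/L2 = -/DH/- → run D
t=24: L0/L1/L2 = -/DH/- → run D
t=25: L0/L1/L2 = -/DH/- → run D
t=26: L0/L1/L2 = -/DH/- → run D
t=27: L0/L1/L2 = -/H/- → run H
t=28: L0/L1/L2 = -/H/- → run H
t=29: L0/L1/L2 = -/H/- → run H
t=30: L0/L1/L2 = -/H/- → run H
t=31: (idle)
t=32: (idle)
t=33: (idle)
t=34: (idle)
t=35: (idle)
t=36: (idle)
t=37: (idle)

context switches = 9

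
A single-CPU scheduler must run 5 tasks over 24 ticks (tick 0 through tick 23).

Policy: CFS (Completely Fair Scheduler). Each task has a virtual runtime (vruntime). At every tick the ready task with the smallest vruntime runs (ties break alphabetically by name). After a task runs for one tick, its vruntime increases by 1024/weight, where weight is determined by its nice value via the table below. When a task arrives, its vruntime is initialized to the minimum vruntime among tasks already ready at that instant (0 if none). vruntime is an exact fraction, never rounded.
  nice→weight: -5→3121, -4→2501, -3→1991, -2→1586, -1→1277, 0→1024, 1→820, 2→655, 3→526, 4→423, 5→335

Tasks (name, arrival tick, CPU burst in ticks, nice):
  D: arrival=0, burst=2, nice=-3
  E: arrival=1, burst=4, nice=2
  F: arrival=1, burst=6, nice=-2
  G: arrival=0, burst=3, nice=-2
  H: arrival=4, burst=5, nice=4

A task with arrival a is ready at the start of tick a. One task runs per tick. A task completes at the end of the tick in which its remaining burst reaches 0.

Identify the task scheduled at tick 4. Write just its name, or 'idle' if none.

t=0: vr[D=0 G=0] → run D
t=1: vr[D=1024/1991 E=0 F=0 G=0] → run E
t=2: vr[D=1024/1991 E=1024/655 F=0 G=0] → run F
t=3: vr[D=1024/1991 E=1024/655 F=512/793 G=0] → run G
t=4: vr[D=1024/1991 E=1024/655 F=512/793 G=512/793 H=1024/1991] → run D
t=5: vr[E=1024/655 F=512/793 G=512/793 H=1024/1991] → run H
t=6: vr[E=1024/655 F=512/793 G=512/793 H=2471936/842193] → run F
t=7: vr[E=1024/655 F=1024/793 G=512/793 H=2471936/842193] → run G
t=8: vr[E=1024/655 F=1024/793 G=1024/793 H=2471936/842193] → run F
t=9: vr[E=1024/655 F=1536/793 G=1024/793 H=2471936/842193] → run G
t=10: vr[E=1024/655 F=1536/793 H=2471936/842193] → run E
t=11: vr[E=2048/655 F=1536/793 H=2471936/842193] → run F
t=12: vr[E=2048/655 F=2048/793 H=2471936/842193] → run F
t=13: vr[E=2048/655 F=2560/793 H=2471936/842193] → run H
t=14: vr[E=2048/655 F=2560/793 H=4510720/842193] → run E
t=15: vr[E=3072/655 F=2560/793 H=4510720/842193] → run F
t=16: vr[E=3072/655 H=4510720/842193] → run E
t=17: vr[H=4510720/842193] → run H
t=18: vr[H=2183168/280731] → run H
t=19: vr[H=8588288/842193] → run H
t=20: (idle)
t=21: (idle)
t=22: (idle)
t=23: (idle)

running at tick 4 = D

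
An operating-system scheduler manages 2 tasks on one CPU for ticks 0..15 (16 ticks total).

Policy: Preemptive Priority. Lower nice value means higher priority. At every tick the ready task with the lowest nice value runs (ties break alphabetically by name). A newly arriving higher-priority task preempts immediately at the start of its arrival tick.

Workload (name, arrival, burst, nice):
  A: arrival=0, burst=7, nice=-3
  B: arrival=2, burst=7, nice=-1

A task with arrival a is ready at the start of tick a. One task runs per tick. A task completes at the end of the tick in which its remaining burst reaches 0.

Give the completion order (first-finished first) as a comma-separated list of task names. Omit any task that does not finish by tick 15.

completion order = A, B

t=0: ready={A} → run A
t=1: ready={A} → run A
t=2: ready={A,B} → run A
t=3: ready={A,B} → run A
t=4: ready={A,B} → run A
t=5: ready={A,B} → run A
t=6: ready={A,B} → run A
t=7: ready={B} → run B
t=8: ready={B} → run B
t=9: ready={B} → run B
t=10: ready={B} → run B
t=11: ready={B} → run B
t=12: ready={B} → run B
t=13: ready={B} → run B
t=14: (idle)
t=15: (idle)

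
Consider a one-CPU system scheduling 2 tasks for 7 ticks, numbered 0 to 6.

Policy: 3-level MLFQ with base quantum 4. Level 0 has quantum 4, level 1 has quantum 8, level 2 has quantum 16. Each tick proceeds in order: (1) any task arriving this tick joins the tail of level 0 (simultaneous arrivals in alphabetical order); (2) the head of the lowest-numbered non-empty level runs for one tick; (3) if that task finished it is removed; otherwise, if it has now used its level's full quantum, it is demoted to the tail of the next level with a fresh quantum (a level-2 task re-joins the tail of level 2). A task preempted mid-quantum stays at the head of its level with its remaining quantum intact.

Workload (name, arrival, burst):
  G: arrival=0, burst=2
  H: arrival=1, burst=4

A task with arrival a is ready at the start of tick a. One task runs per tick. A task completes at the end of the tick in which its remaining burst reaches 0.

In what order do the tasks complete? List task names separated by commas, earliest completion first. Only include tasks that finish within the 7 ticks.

t=0: L0/L1/L2 = G/-/- → run G
t=1: L0/L1/L2 = GH/-/- → run G
t=2: L0/L1/L2 = H/-/- → run H
t=3: L0/L1/L2 = H/-/- → run H
t=4: L0/L1/L2 = H/-/- → run H
t=5: L0/L1/L2 = H/-/- → run H
t=6: (idle)

completion order = G, H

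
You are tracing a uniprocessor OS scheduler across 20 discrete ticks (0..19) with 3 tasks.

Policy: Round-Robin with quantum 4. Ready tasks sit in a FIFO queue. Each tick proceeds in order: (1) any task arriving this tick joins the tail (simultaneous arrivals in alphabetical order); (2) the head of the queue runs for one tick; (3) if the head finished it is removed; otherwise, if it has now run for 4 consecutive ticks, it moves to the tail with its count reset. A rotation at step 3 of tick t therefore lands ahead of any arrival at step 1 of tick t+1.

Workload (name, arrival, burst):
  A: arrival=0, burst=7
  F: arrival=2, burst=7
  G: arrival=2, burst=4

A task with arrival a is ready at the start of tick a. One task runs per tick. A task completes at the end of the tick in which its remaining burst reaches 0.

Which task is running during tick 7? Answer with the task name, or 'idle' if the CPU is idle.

t=0: queue=[A] q_used=0 → run A
t=1: queue=[A] q_used=1 → run A
t=2: queue=[A,F,G] q_used=2 → run A
t=3: queue=[A,F,G] q_used=3 → run A
t=4: queue=[F,G,A] q_used=0 → run F
t=5: queue=[F,G,A] q_used=1 → run F
t=6: queue=[F,G,A] q_used=2 → run F
t=7: queue=[F,G,A] q_used=3 → run F
t=8: queue=[G,A,F] q_used=0 → run G
t=9: queue=[G,A,F] q_used=1 → run G
t=10: queue=[G,A,F] q_used=2 → run G
t=11: queue=[G,A,F] q_used=3 → run G
t=12: queue=[A,F] q_used=0 → run A
t=13: queue=[A,F] q_used=1 → run A
t=14: queue=[A,F] q_used=2 → run A
t=15: queue=[F] q_used=0 → run F
t=16: queue=[F] q_used=1 → run F
t=17: queue=[F] q_used=2 → run F
t=18: (idle)
t=19: (idle)

running at tick 7 = F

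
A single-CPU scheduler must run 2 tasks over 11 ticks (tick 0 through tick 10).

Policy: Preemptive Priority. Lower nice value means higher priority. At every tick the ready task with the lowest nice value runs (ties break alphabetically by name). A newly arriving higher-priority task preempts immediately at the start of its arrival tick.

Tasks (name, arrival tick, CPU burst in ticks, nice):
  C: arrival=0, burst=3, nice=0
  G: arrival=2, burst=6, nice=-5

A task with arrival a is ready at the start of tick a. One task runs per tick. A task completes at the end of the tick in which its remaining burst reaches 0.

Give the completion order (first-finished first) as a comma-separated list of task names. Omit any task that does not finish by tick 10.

completion order = G, C

t=0: ready={C} → run C
t=1: ready={C} → run C
t=2: ready={C,G} → run G
t=3: ready={C,G} → run G
t=4: ready={C,G} → run G
t=5: ready={C,G} → run G
t=6: ready={C,G} → run G
t=7: ready={C,G} → run G
t=8: ready={C} → run C
t=9: (idle)
t=10: (idle)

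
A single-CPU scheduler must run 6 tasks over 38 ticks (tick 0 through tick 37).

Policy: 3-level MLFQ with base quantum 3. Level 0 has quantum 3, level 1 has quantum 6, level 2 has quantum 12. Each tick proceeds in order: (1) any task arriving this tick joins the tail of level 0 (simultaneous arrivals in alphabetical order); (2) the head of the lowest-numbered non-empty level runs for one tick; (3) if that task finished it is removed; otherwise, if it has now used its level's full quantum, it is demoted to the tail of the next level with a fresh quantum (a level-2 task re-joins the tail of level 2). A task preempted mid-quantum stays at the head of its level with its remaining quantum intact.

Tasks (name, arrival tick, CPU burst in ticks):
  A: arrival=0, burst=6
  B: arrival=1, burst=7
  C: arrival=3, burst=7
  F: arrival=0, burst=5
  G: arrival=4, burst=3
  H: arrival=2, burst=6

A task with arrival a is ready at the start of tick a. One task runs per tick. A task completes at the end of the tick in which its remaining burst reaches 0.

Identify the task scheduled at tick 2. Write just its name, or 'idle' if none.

running at tick 2 = A

t=0: L0/L1/L2 = AF/-/- → run A
t=1: L0/L1/L2 = AFB/-/- → run A
t=2: L0/L1/L2 = AFBH/-/- → run A
t=3: L0/L1/L2 = FBHC/A/- → run F
t=4: L0/L1/L2 = FBHCG/A/- → run F
t=5: L0/L1/L2 = FBHCG/A/- → run F
t=6: L0/L1/L2 = BHCG/AF/- → run B
t=7: L0/L1/L2 = BHCG/AF/- → run B
t=8: L0/L1/L2 = BHCG/AF/- → run B
t=9: L0/L1/L2 = HCG/AFB/- → run H
t=10: L0/L1/L2 = HCG/AFB/- → run H
t=11: L0/L1/L2 = HCG/AFB/- → run H
t=12: L0/L1/L2 = CG/AFBH/- → run C
t=13: L0/L1/L2 = CG/AFBH/- → run C
t=14: L0/L1/L2 = CG/AFBH/- → run C
t=15: L0/L1/L2 = G/AFBHC/- → run G
t=16: L0/L1/L2 = G/AFBHC/- → run G
t=17: L0/L1/L2 = G/AFBHC/- → run G
t=18: L0/L1/L2 = -/AFBHC/- → run A
t=19: L0/L1/L2 = -/AFBHC/- → run A
t=20: L0/L1/L2 = -/AFBHC/- → run A
t=21: L0/L1/L2 = -/FBHC/- → run F
t=22: L0/L1/L2 = -/FBHC/- → run F
t=23: L0/L1/L2 = -/BHC/- → run B
t=24: L0/L1/L2 = -/BHC/- → run B
t=25: L0/L1/L2 = -/BHC/- → run B
t=26: L0/L1/L2 = -/BHC/- → run B
t=27: L0/L1/L2 = -/HC/- → run H
t=28: L0/L1/L2 = -/HC/- → run H
t=29: L0/L1/L2 = -/HC/- → run H
t=30: L0/L1/L2 = -/C/- → run C
t=31: L0/L1/L2 = -/C/- → run C
t=32: L0/L1/L2 = -/C/- → run C
t=33: L0/L1/L2 = -/C/- → run C
t=34: (idle)
t=35: (idle)
t=36: (idle)
t=37: (idle)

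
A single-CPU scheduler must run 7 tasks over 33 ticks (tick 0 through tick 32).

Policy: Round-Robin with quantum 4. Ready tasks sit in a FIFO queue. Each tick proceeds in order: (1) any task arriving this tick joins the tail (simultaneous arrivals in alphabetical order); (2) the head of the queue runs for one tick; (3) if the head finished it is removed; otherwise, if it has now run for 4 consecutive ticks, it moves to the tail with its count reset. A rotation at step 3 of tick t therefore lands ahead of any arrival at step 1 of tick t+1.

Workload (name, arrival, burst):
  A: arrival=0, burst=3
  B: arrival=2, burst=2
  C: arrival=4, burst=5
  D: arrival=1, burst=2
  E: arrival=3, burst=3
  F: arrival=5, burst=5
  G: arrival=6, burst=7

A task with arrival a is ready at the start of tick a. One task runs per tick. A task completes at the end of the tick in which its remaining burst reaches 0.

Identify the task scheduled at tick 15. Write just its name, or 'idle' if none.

t=0: queue=[A] q_used=0 → run A
t=1: queue=[A,D] q_used=1 → run A
t=2: queue=[A,D,B] q_used=2 → run A
t=3: queue=[D,B,E] q_used=0 → run D
t=4: queue=[D,B,E,C] q_used=1 → run D
t=5: queue=[B,E,C,F] q_used=0 → run B
t=6: queue=[B,E,C,F,G] q_used=1 → run B
t=7: queue=[E,C,F,G] q_used=0 → run E
t=8: queue=[E,C,F,G] q_used=1 → run E
t=9: queue=[E,C,F,G] q_used=2 → run E
t=10: queue=[C,F,G] q_used=0 → run C
t=11: queue=[C,F,G] q_used=1 → run C
t=12: queue=[C,F,G] q_used=2 → run C
t=13: queue=[C,F,G] q_used=3 → run C
t=14: queue=[F,G,C] q_used=0 → run F
t=15: queue=[F,G,C] q_used=1 → run F
t=16: queue=[F,G,C] q_used=2 → run F
t=17: queue=[F,G,C] q_used=3 → run F
t=18: queue=[G,C,F] q_used=0 → run G
t=19: queue=[G,C,F] q_used=1 → run G
t=20: queue=[G,C,F] q_used=2 → run G
t=21: queue=[G,C,F] q_used=3 → run G
t=22: queue=[C,F,G] q_used=0 → run C
t=23: queue=[F,G] q_used=0 → run F
t=24: queue=[G] q_used=0 → run G
t=25: queue=[G] q_used=1 → run G
t=26: queue=[G] q_used=2 → run G
t=27: (idle)
t=28: (idle)
t=29: (idle)
t=30: (idle)
t=31: (idle)
t=32: (idle)

running at tick 15 = F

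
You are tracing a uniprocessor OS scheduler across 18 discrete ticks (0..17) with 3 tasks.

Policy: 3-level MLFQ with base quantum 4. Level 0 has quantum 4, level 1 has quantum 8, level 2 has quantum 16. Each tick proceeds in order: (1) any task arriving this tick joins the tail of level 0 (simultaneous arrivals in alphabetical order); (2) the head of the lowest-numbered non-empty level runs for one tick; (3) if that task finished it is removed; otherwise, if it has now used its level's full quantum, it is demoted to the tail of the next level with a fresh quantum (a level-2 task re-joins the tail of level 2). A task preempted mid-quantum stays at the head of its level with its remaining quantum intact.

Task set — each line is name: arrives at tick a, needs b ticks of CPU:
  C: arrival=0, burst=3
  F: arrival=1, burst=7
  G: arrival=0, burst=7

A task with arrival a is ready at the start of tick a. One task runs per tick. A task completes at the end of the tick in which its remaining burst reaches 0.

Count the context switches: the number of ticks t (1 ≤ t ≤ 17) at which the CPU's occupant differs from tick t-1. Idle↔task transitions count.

t=0: L0/L1/L2 = CG/-/- → run C
t=1: L0/L1/L2 = CGF/-/- → run C
t=2: L0/L1/L2 = CGF/-/- → run C
t=3: L0/L1/L2 = GF/-/- → run G
t=4: L0/L1/L2 = GF/-/- → run G
t=5: L0/L1/L2 = GF/-/- → run G
t=6: L0/L1/L2 = GF/-/- → run G
t=7: L0/L1/L2 = F/G/- → run F
t=8: L0/L1/L2 = F/G/- → run F
t=9: L0/L1/L2 = F/G/- → run F
t=10: L0/L1/L2 = F/G/- → run F
t=11: L0/L1/L2 = -/GF/- → run G
t=12: L0/L1/L2 = -/GF/- → run G
t=13: L0/L1/L2 = -/GF/- → run G
t=14: L0/L1/L2 = -/F/- → run F
t=15: L0/L1/L2 = -/F/- → run F
t=16: L0/L1/L2 = -/F/- → run F
t=17: (idle)

context switches = 5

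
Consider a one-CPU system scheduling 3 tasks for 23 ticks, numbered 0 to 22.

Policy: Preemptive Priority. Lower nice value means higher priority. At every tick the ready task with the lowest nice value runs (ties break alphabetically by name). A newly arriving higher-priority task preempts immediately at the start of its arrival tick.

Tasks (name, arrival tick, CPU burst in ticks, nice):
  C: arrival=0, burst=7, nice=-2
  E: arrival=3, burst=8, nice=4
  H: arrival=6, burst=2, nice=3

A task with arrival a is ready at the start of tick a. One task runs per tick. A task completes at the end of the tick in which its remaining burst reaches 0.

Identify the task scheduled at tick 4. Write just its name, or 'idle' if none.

running at tick 4 = C

t=0: ready={C} → run C
t=1: ready={C} → run C
t=2: ready={C} → run C
t=3: ready={C,E} → run C
t=4: ready={C,E} → run C
t=5: ready={C,E} → run C
t=6: ready={C,E,H} → run C
t=7: ready={E,H} → run H
t=8: ready={E,H} → run H
t=9: ready={E} → run E
t=10: ready={E} → run E
t=11: ready={E} → run E
t=12: ready={E} → run E
t=13: ready={E} → run E
t=14: ready={E} → run E
t=15: ready={E} → run E
t=16: ready={E} → run E
t=17: (idle)
t=18: (idle)
t=19: (idle)
t=20: (idle)
t=21: (idle)
t=22: (idle)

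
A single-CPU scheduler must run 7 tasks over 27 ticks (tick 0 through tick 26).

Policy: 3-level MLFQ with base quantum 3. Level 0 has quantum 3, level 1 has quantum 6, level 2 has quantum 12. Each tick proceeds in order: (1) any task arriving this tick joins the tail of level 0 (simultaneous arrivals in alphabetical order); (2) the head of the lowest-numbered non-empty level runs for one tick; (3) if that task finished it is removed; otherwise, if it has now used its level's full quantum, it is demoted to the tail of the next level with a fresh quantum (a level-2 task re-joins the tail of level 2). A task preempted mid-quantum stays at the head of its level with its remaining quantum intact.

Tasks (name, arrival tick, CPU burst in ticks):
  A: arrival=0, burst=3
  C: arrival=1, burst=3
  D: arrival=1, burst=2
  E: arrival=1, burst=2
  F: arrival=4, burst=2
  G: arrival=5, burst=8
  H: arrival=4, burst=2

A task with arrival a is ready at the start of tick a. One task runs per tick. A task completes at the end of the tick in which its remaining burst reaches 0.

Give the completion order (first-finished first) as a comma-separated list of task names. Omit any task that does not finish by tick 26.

completion order = A, C, D, E, F, H, G

t=0: L0/L1/L2 = A/-/- → run A
t=1: L0/L1/L2 = ACDE/-/- → run A
t=2: L0/L1/L2 = ACDE/-/- → run A
t=3: L0/L1/L2 = CDE/-/- → run C
t=4: L0/L1/L2 = CDEFH/-/- → run C
t=5: L0/L1/L2 = CDEFHG/-/- → run C
t=6: L0/L1/L2 = DEFHG/-/- → run D
t=7: L0/L1/L2 = DEFHG/-/- → run D
t=8: L0/L1/L2 = EFHG/-/- → run E
t=9: L0/L1/L2 = EFHG/-/- → run E
t=10: L0/L1/L2 = FHG/-/- → run F
t=11: L0/L1/L2 = FHG/-/- → run F
t=12: L0/L1/L2 = HG/-/- → run H
t=13: L0/L1/L2 = HG/-/- → run H
t=14: L0/L1/L2 = G/-/- → run G
t=15: L0/L1/L2 = G/-/- → run G
t=16: L0/L1/L2 = G/-/- → run G
t=17: L0/L1/L2 = -/G/- → run G
t=18: L0/L1/L2 = -/G/- → run G
t=19: L0/L1/L2 = -/G/- → run G
t=20: L0/L1/L2 = -/G/- → run G
t=21: L0/L1/L2 = -/G/- → run G
t=22: (idle)
t=23: (idle)
t=24: (idle)
t=25: (idle)
t=26: (idle)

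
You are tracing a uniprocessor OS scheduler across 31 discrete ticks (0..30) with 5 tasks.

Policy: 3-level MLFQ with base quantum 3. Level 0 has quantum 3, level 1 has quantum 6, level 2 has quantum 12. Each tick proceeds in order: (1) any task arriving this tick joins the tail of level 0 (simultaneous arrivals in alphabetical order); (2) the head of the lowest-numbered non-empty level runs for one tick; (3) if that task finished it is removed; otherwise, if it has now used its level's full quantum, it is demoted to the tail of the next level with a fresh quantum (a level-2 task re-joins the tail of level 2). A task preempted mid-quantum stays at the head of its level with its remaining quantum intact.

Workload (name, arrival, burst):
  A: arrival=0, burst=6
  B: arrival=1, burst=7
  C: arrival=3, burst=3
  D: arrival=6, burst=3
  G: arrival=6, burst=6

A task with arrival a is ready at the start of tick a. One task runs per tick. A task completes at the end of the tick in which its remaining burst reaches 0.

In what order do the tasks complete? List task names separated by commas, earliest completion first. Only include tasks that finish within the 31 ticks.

t=0: L0/L1/L2 = A/-/- → run A
t=1: L0/L1/L2 = AB/-/- → run A
t=2: L0/L1/L2 = AB/-/- → run A
t=3: L0/L1/L2 = BC/A/- → run B
t=4: L0/L1/L2 = BC/A/- → run B
t=5: L0/L1/L2 = BC/A/- → run B
t=6: L0/L1/L2 = CDG/AB/- → run C
t=7: L0/L1/L2 = CDG/AB/- → run C
t=8: L0/L1/L2 = CDG/AB/- → run C
t=9: L0/L1/L2 = DG/AB/- → run D
t=10: L0/L1/L2 = DG/AB/- → run D
t=11: L0/L1/L2 = DG/AB/- → run D
t=12: L0/L1/L2 = G/AB/- → run G
t=13: L0/L1/L2 = G/AB/- → run G
t=14: L0/L1/L2 = G/AB/- → run G
t=15: L0/L1/L2 = -/ABG/- → run A
t=16: L0/L1/L2 = -/ABG/- → run A
t=17: L0/L1/L2 = -/ABG/- → run A
t=18: L0/L1/L2 = -/BG/- → run B
t=19: L0/L1/L2 = -/BG/- → run B
t=20: L0/L1/L2 = -/BG/- → run B
t=21: L0/L1/L2 = -/BG/- → run B
t=22: L0/L1/L2 = -/G/- → run G
t=23: L0/L1/L2 = -/G/- → run G
t=24: L0/L1/L2 = -/G/- → run G
t=25: (idle)
t=26: (idle)
t=27: (idle)
t=28: (idle)
t=29: (idle)
t=30: (idle)

completion order = C, D, A, B, G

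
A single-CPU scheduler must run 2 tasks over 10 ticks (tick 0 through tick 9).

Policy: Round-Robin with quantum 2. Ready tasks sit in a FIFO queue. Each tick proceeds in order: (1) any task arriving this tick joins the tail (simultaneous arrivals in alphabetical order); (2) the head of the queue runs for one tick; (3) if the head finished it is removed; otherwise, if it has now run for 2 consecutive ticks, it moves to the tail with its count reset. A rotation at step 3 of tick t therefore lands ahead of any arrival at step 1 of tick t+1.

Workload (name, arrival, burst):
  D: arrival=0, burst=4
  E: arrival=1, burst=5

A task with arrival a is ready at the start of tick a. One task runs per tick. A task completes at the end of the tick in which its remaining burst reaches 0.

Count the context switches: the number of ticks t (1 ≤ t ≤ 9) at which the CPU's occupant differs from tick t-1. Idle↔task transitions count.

t=0: queue=[D] q_used=0 → run D
t=1: queue=[D,E] q_used=1 → run D
t=2: queue=[E,D] q_used=0 → run E
t=3: queue=[E,D] q_used=1 → run E
t=4: queue=[D,E] q_used=0 → run D
t=5: queue=[D,E] q_used=1 → run D
t=6: queue=[E] q_used=0 → run E
t=7: queue=[E] q_used=1 → run E
t=8: queue=[E] q_used=0 → run E
t=9: (idle)

context switches = 4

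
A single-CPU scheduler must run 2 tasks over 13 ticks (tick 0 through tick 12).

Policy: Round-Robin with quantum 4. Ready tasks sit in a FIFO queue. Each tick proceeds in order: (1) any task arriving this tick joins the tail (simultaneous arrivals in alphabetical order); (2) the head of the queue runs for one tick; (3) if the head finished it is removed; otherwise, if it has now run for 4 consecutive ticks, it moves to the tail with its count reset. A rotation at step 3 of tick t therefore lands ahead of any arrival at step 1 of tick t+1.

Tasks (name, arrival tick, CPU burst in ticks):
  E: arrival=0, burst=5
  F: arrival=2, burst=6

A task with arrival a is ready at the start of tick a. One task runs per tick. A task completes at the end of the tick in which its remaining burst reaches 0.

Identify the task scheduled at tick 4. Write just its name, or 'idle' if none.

t=0: queue=[E] q_used=0 → run E
t=1: queue=[E] q_used=1 → run E
t=2: queue=[E,F] q_used=2 → run E
t=3: queue=[E,F] q_used=3 → run E
t=4: queue=[F,E] q_used=0 → run F
t=5: queue=[F,E] q_used=1 → run F
t=6: queue=[F,E] q_used=2 → run F
t=7: queue=[F,E] q_used=3 → run F
t=8: queue=[E,F] q_used=0 → run E
t=9: queue=[F] q_used=0 → run F
t=10: queue=[F] q_used=1 → run F
t=11: (idle)
t=12: (idle)

running at tick 4 = F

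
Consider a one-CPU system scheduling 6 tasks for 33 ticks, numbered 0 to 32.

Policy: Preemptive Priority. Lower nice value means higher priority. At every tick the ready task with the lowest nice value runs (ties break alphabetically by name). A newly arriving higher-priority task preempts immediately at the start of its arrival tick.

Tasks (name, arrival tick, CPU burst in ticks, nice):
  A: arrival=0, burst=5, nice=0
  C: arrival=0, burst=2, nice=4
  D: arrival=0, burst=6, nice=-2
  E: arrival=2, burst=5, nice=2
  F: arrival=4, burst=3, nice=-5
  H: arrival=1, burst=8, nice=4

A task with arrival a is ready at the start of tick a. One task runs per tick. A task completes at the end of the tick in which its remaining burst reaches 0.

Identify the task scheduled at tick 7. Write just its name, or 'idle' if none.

running at tick 7 = D

t=0: ready={A,C,D} → run D
t=1: ready={A,C,D,H} → run D
t=2: ready={A,C,D,E,H} → run D
t=3: ready={A,C,D,E,H} → run D
t=4: ready={A,C,D,E,F,H} → run F
t=5: ready={A,C,D,E,F,H} → run F
t=6: ready={A,C,D,E,F,H} → run F
t=7: ready={A,C,D,E,H} → run D
t=8: ready={A,C,D,E,H} → run D
t=9: ready={A,C,E,H} → run A
t=10: ready={A,C,E,H} → run A
t=11: ready={A,C,E,H} → run A
t=12: ready={A,C,E,H} → run A
t=13: ready={A,C,E,H} → run A
t=14: ready={C,E,H} → run E
t=15: ready={C,E,H} → run E
t=16: ready={C,E,H} → run E
t=17: ready={C,E,H} → run E
t=18: ready={C,E,H} → run E
t=19: ready={C,H} → run C
t=20: ready={C,H} → run C
t=21: ready={H} → run H
t=22: ready={H} → run H
t=23: ready={H} → run H
t=24: ready={H} → run H
t=25: ready={H} → run H
t=26: ready={H} → run H
t=27: ready={H} → run H
t=28: ready={H} → run H
t=29: (idle)
t=30: (idle)
t=31: (idle)
t=32: (idle)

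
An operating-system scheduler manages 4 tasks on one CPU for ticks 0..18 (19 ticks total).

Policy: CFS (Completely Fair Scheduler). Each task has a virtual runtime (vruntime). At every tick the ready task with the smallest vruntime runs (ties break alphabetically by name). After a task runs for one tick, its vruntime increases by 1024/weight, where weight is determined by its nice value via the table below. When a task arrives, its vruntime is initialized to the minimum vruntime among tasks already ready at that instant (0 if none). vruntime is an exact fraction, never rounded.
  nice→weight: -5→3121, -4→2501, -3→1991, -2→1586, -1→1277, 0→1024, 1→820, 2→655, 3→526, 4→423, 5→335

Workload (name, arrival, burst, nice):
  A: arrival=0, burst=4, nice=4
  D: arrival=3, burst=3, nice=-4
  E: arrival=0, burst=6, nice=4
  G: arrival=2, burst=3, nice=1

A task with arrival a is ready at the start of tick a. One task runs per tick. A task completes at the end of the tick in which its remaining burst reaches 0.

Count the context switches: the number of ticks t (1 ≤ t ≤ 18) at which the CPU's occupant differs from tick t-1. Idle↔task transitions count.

context switches = 13

t=0: vr[A=0 E=0] → run A
t=1: vr[A=1024/423 E=0] → run E
t=2: vr[A=1024/423 E=1024/423 G=1024/423] → run A
t=3: vr[A=2048/423 D=1024/423 E=1024/423 G=1024/423] → run D
t=4: vr[A=2048/423 D=2994176/1057923 E=1024/423 G=1024/423] → run E
t=5: vr[A=2048/423 D=2994176/1057923 E=2048/423 G=1024/423] → run G
t=6: vr[A=2048/423 D=2994176/1057923 E=2048/423 G=318208/86715] → run D
t=7: vr[A=2048/423 D=3427328/1057923 E=2048/423 G=318208/86715] → run D
t=8: vr[A=2048/423 E=2048/423 G=318208/86715] → run G
t=9: vr[A=2048/423 E=2048/423 G=426496/86715] → run A
t=10: vr[A=1024/141 E=2048/423 G=426496/86715] → run E
t=11: vr[A=1024/141 E=1024/141 G=426496/86715] → run G
t=12: vr[A=1024/141 E=1024/141] → run A
t=13: vr[E=1024/141] → run E
t=14: vr[E=4096/423] → run E
t=15: vr[E=5120/423] → run E
t=16: (idle)
t=17: (idle)
t=18: (idle)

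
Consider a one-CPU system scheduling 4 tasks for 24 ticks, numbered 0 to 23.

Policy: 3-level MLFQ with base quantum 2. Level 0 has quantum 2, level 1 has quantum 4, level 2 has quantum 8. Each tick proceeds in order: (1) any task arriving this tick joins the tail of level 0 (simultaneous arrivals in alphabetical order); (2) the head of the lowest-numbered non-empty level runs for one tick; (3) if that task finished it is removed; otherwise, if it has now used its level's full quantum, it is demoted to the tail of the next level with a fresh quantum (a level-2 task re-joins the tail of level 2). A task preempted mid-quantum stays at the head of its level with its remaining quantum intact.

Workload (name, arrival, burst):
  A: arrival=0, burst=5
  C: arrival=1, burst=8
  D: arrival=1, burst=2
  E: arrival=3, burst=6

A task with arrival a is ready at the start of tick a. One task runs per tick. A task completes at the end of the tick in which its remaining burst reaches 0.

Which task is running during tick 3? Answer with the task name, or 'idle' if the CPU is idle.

running at tick 3 = C

t=0: L0/L1/L2 = A/-/- → run A
t=1: L0/L1/L2 = ACD/-/- → run A
t=2: L0/L1/L2 = CD/A/- → run C
t=3: L0/L1/L2 = CDE/A/- → run C
t=4: L0/L1/L2 = DE/AC/- → run D
t=5: L0/L1/L2 = DE/AC/- → run D
t=6: L0/L1/L2 = E/AC/- → run E
t=7: L0/L1/L2 = E/AC/- → run E
t=8: L0/L1/L2 = -/ACE/- → run A
t=9: L0/L1/L2 = -/ACE/- → run A
t=10: L0/L1/L2 = -/ACE/- → run A
t=11: L0/L1/L2 = -/CE/- → run C
t=12: L0/L1/L2 = -/CE/- → run C
t=13: L0/L1/L2 = -/CE/- → run C
t=14: L0/L1/L2 = -/CE/- → run C
t=15: L0/L1/L2 = -/E/C → run E
t=16: L0/L1/L2 = -/E/C → run E
t=17: L0/L1/L2 = -/E/C → run E
t=18: L0/L1/L2 = -/E/C → run E
t=19: L0/L1/L2 = -/-/C → run C
t=20: L0/L1/L2 = -/-/C → run C
t=21: (idle)
t=22: (idle)
t=23: (idle)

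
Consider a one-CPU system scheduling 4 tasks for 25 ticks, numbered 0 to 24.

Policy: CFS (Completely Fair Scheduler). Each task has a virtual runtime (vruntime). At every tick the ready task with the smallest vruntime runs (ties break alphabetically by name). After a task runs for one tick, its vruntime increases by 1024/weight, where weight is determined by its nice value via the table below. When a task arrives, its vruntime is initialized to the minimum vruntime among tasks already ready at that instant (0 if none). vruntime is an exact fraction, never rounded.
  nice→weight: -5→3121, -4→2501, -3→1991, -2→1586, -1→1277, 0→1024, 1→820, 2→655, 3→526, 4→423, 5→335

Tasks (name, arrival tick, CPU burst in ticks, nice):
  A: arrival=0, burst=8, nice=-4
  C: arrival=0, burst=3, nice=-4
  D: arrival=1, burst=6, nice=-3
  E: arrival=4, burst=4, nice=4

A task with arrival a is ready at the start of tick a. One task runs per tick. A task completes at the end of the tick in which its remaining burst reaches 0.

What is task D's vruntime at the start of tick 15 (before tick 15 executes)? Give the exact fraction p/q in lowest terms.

t=0: vr[A=0 C=0] → run A
t=1: vr[A=1024/2501 C=0 D=0] → run C
t=2: vr[A=1024/2501 C=1024/2501 D=0] → run D
t=3: vr[A=1024/2501 C=1024/2501 D=1024/1991] → run A
t=4: vr[A=2048/2501 C=1024/2501 D=1024/1991 E=1024/2501] → run C
t=5: vr[A=2048/2501 C=2048/2501 D=1024/1991 E=1024/2501] → run E
t=6: vr[A=2048/2501 C=2048/2501 D=1024/1991 E=2994176/1057923] → run D
t=7: vr[A=2048/2501 C=2048/2501 D=2048/1991 E=2994176/1057923] → run A
t=8: vr[A=3072/2501 C=2048/2501 D=2048/1991 E=2994176/1057923] → run C
t=9: vr[A=3072/2501 D=2048/1991 E=2994176/1057923] → run D
t=10: vr[A=3072/2501 D=3072/1991 E=2994176/1057923] → run A
t=11: vr[A=4096/2501 D=3072/1991 E=2994176/1057923] → run D
t=12: vr[A=4096/2501 D=4096/1991 E=2994176/1057923] → run A
t=13: vr[A=5120/2501 D=4096/1991 E=2994176/1057923] → run A
t=14: vr[A=6144/2501 D=4096/1991 E=2994176/1057923] → run D
t=15: vr[A=6144/2501 D=5120/1991 E=2994176/1057923] → run A
t=16: vr[A=7168/2501 D=5120/1991 E=2994176/1057923] → run D
t=17: vr[A=7168/2501 E=2994176/1057923] → run E
t=18: vr[A=7168/2501 E=5555200/1057923] → run A
t=19: vr[E=5555200/1057923] → run E
t=20: vr[E=2705408/352641] → run E
t=21: (idle)
t=22: (idle)
t=23: (idle)
t=24: (idle)

vruntime(D, start of tick 15) = 5120/1991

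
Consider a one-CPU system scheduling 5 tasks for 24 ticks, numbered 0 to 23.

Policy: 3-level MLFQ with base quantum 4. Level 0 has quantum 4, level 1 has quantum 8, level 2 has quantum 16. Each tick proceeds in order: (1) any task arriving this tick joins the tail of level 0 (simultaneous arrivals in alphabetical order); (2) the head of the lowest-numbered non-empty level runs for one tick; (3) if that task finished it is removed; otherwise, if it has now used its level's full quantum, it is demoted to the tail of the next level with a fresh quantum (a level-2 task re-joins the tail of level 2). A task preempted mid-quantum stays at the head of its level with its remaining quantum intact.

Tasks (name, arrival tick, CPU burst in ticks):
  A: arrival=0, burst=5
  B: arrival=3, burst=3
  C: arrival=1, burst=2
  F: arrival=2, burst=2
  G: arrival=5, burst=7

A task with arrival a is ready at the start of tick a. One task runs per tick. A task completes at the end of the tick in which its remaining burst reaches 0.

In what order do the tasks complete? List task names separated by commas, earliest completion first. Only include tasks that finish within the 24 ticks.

t=0: L0/L1/L2 = A/-/- → run A
t=1: L0/L1/L2 = AC/-/- → run A
t=2: L0/L1/L2 = ACF/-/- → run A
t=3: L0/L1/L2 = ACFB/-/- → run A
t=4: L0/L1/L2 = CFB/A/- → run C
t=5: L0/L1/L2 = CFBG/A/- → run C
t=6: L0/L1/L2 = FBG/A/- → run F
t=7: L0/L1/L2 = FBG/A/- → run F
t=8: L0/L1/L2 = BG/A/- → run B
t=9: L0/L1/L2 = BG/A/- → run B
t=10: L0/L1/L2 = BG/A/- → run B
t=11: L0/L1/L2 = G/A/- → run G
t=12: L0/L1/L2 = G/A/- → run G
t=13: L0/L1/L2 = G/A/- → run G
t=14: L0/L1/L2 = G/A/- → run G
t=15: L0/L1/L2 = -/AG/- → run A
t=16: L0/L1/L2 = -/G/- → run G
t=17: L0/L1/L2 = -/G/- → run G
t=18: L0/L1/L2 = -/G/- → run G
t=19: (idle)
t=20: (idle)
t=21: (idle)
t=22: (idle)
t=23: (idle)

completion order = C, F, B, A, G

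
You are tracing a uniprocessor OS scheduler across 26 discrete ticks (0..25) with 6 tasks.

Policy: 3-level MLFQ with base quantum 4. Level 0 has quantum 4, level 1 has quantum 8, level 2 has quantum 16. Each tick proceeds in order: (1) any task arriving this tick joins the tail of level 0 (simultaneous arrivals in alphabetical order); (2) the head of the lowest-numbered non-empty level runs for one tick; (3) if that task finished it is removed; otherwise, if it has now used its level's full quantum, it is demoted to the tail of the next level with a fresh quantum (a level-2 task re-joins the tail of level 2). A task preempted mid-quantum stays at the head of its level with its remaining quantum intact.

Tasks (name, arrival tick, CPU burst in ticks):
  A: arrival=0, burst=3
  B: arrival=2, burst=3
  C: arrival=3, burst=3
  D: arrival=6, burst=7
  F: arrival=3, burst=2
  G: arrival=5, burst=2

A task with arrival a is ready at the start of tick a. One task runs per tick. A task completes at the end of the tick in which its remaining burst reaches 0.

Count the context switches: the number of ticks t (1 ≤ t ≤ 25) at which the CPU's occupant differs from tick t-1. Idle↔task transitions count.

t=0: L0/L1/L2 = A/-/- → run A
t=1: L0/L1/L2 = A/-/- → run A
t=2: L0/L1/L2 = AB/-/- → run A
t=3: L0/L1/L2 = BCF/-/- → run B
t=4: L0/L1/L2 = BCF/-/- → run B
t=5: L0/L1/L2 = BCFG/-/- → run B
t=6: L0/L1/L2 = CFGD/-/- → run C
t=7: L0/L1/L2 = CFGD/-/- → run C
t=8: L0/L1/L2 = CFGD/-/- → run C
t=9: L0/L1/L2 = FGD/-/- → run F
t=10: L0/L1/L2 = FGD/-/- → run F
t=11: L0/L1/L2 = GD/-/- → run G
t=12: L0/L1/L2 = GD/-/- → run G
t=13: L0/L1/L2 = D/-/- → run D
t=14: L0/L1/L2 = D/-/- → run D
t=15: L0/L1/L2 = D/-/- → run D
t=16: L0/L1/L2 = D/-/- → run D
t=17: L0/L1/L2 = -/D/- → run D
t=18: L0/L1/L2 = -/D/- → run D
t=19: L0/L1/L2 = -/D/- → run D
t=20: (idle)
t=21: (idle)
t=22: (idle)
t=23: (idle)
t=24: (idle)
t=25: (idle)

context switches = 6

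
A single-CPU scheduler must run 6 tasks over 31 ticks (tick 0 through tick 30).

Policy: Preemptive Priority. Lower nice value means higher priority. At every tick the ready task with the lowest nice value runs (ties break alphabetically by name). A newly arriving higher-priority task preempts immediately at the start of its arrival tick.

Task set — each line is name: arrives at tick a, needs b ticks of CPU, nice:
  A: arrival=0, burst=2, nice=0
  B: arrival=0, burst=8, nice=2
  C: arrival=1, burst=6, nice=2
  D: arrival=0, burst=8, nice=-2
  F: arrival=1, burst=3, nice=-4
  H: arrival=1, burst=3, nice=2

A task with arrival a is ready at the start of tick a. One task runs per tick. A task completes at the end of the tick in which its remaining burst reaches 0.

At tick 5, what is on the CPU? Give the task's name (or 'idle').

t=0: ready={A,B,D} → run D
t=1: ready={A,B,C,D,F,H} → run F
t=2: ready={A,B,C,D,F,H} → run F
t=3: ready={A,B,C,D,F,H} → run F
t=4: ready={A,B,C,D,H} → run D
t=5: ready={A,B,C,D,H} → run D
t=6: ready={A,B,C,D,H} → run D
t=7: ready={A,B,C,D,H} → run D
t=8: ready={A,B,C,D,H} → run D
t=9: ready={A,B,C,D,H} → run D
t=10: ready={A,B,C,D,H} → run D
t=11: ready={A,B,C,H} → run A
t=12: ready={A,B,C,H} → run A
t=13: ready={B,C,H} → run B
t=14: ready={B,C,H} → run B
t=15: ready={B,C,H} → run B
t=16: ready={B,C,H} → run B
t=17: ready={B,C,H} → run B
t=18: ready={B,C,H} → run B
t=19: ready={B,C,H} → run B
t=20: ready={B,C,H} → run B
t=21: ready={C,H} → run C
t=22: ready={C,H} → run C
t=23: ready={C,H} → run C
t=24: ready={C,H} → run C
t=25: ready={C,H} → run C
t=26: ready={C,H} → run C
t=27: ready={H} → run H
t=28: ready={H} → run H
t=29: ready={H} → run H
t=30: (idle)

running at tick 5 = D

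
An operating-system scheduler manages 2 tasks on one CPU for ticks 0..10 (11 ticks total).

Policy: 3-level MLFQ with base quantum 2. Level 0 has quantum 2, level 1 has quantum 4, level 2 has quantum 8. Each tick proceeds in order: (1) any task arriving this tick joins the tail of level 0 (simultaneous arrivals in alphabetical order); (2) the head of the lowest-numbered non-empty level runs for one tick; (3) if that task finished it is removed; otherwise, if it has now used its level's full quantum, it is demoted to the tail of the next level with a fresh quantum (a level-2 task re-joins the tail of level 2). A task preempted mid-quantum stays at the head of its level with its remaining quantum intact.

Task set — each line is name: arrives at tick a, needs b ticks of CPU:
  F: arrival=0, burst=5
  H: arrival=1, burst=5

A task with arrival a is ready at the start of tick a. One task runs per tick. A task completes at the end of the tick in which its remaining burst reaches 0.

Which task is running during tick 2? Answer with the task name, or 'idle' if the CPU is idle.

running at tick 2 = H

t=0: L0/L1/L2 = F/-/- → run F
t=1: L0/L1/L2 = FH/-/- → run F
t=2: L0/L1/L2 = H/F/- → run H
t=3: L0/L1/L2 = H/F/- → run H
t=4: L0/L1/L2 = -/FH/- → run F
t=5: L0/L1/L2 = -/FH/- → run F
t=6: L0/L1/L2 = -/FH/- → run F
t=7: L0/L1/L2 = -/H/- → run H
t=8: L0/L1/L2 = -/H/- → run H
t=9: L0/L1/L2 = -/H/- → run H
t=10: (idle)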